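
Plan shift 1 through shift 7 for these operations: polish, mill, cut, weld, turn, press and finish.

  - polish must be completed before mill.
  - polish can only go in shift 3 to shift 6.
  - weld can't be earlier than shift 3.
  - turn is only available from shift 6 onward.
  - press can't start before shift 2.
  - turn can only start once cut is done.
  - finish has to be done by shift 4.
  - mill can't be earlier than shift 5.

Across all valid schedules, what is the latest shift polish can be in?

shift 6

Polish is available from shift 3; polish's own window allows nothing later than shift 6.
polish at shift 6 is achievable: polish -> shift 6, cut -> shift 1, weld -> shift 3, finish -> shift 1, press -> shift 2, turn -> shift 6, mill -> shift 7.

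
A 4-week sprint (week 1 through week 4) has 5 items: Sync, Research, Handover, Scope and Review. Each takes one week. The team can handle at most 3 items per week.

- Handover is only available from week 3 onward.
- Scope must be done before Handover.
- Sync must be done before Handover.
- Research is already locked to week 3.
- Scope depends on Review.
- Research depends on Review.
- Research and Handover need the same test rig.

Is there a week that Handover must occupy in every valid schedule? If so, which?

Handover's window is week 3–week 4.
Research is fixed at week 3, and Handover can't share a week with Research.
So Handover must be week 4.

week 4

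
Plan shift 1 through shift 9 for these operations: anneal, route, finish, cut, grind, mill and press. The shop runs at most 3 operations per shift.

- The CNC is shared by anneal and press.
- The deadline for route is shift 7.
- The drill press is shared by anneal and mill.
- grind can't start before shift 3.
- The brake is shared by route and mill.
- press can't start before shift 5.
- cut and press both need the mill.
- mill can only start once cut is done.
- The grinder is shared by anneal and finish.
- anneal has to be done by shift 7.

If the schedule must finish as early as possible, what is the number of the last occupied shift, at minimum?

shift 5

The precedence chain requires at least 2 distinct shifts.
With at most 3 per shift and 7 operations, at least 3 shifts are needed.
press can't be placed before shift 5, so the schedule must run through at least shift 5.
5 works (last occupied shift: shift 5): for example cut in shift 1, grind in shift 3, press in shift 5, mill in shift 2, anneal in shift 1, route in shift 1, finish in shift 2.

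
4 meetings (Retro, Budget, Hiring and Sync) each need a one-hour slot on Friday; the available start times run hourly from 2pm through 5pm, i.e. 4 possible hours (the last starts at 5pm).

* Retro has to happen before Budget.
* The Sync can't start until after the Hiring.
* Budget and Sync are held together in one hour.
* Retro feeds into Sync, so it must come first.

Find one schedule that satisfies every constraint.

Hiring=2pm, Budget=3pm, Retro=2pm, Sync=3pm

Checking: Retro(2pm) before Sync(3pm); Retro(2pm) before Budget(3pm); Hiring(2pm) before Sync(3pm); Budget = Sync = 3pm.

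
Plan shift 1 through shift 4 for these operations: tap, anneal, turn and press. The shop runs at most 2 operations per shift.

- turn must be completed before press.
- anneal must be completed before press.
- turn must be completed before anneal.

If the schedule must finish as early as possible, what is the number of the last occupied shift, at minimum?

The precedence chain requires at least 3 distinct shifts.
With at most 2 per shift and 4 operations, at least 2 shifts are needed.
3 works (last occupied shift: shift 3): for example anneal -> shift 2, tap -> shift 1, press -> shift 3, turn -> shift 1.

3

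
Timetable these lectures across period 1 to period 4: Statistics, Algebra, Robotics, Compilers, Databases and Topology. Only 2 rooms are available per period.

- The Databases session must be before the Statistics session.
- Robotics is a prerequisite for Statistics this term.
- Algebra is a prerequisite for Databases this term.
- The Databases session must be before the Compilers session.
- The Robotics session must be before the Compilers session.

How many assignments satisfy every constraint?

Splitting on Statistics: it can be period 3 (10), period 4 (27). Listing each branch's schedules as (Algebra, Robotics, Compilers, Databases, Topology) by period number:
Statistics=period 3: (1,1,3,2,2) (1,1,3,2,4) (1,1,4,2,2) (1,1,4,2,3) (1,1,4,2,4) (1,2,3,2,1) (1,2,3,2,4) (1,2,4,2,1) (1,2,4,2,3) (1,2,4,2,4) — 10.
Statistics=period 4: (1,1,3,2,2) (1,1,3,2,3) (1,1,3,2,4) (1,1,4,2,2) (1,1,4,2,3) (1,1,4,3,2) (1,1,4,3,3) (1,2,3,2,1) (1,2,3,2,3) (1,2,3,2,4) (1,2,4,2,1) (1,2,4,2,3) (1,2,4,3,1) (1,2,4,3,2) (1,2,4,3,3) (1,3,4,2,1) (1,3,4,2,2) (1,3,4,2,3) (1,3,4,3,1) (1,3,4,3,2) (2,1,4,3,1) (2,1,4,3,2) (2,1,4,3,3) (2,2,4,3,1) (2,2,4,3,3) (2,3,4,3,1) (2,3,4,3,2) — 27.
Summing: 10 + 27 = 37.

37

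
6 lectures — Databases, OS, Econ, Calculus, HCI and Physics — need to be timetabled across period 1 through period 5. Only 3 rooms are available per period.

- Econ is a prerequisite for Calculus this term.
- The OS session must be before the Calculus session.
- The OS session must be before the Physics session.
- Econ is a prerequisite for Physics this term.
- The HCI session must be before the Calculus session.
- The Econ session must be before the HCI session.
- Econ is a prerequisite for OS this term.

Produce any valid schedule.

HCI=period 2, Calculus=period 3, Econ=period 1, Databases=period 1, Physics=period 3, OS=period 2

Checking: Econ(period 1) before Calculus(period 3); HCI(period 2) before Calculus(period 3); Econ(period 1) before HCI(period 2); OS(period 2) before Calculus(period 3); OS(period 2) before Physics(period 3); Econ(period 1) before OS(period 2); Econ(period 1) before Physics(period 3); max 2 per period (cap 3).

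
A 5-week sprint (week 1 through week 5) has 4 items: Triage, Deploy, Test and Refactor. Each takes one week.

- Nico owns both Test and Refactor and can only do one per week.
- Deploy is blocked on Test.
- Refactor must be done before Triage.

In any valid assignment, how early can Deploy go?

Precedence pushes Deploy to at least week 2.
Deploy at week 2 is achievable: Deploy=week 2; Triage=week 3; Refactor=week 2; Test=week 1.

week 2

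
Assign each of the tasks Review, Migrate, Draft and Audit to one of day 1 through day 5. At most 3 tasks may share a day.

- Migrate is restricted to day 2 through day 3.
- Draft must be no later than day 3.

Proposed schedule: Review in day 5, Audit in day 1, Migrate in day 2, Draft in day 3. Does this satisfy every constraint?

Yes

At most 3 tasks may share a day — holds.
Draft must be no later than day 3 — holds.
Migrate is restricted to day 2 through day 3 — holds.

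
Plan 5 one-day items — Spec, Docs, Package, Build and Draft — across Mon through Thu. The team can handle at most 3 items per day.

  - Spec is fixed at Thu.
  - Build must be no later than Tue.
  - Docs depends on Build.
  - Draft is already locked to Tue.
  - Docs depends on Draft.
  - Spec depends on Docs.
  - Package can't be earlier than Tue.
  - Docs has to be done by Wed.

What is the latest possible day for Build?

Tue

Build's own window allows nothing later than Tue.
Build at Tue is achievable: Draft in Tue, Spec in Thu, Package in Tue, Build in Tue, Docs in Wed.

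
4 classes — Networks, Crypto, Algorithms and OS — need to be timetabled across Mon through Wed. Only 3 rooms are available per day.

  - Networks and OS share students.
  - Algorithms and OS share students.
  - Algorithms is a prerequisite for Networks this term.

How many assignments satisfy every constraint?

9

Splitting on Networks: it can be Tue (3), Wed (6). Listing each branch's schedules as (Crypto, Algorithms, OS):
Networks=Tue: (Mon,Mon,Wed) (Tue,Mon,Wed) (Wed,Mon,Wed) — 3.
Networks=Wed: (Mon,Mon,Tue) (Mon,Tue,Mon) (Tue,Mon,Tue) (Tue,Tue,Mon) (Wed,Mon,Tue) (Wed,Tue,Mon) — 6.
Summing: 3 + 6 = 9.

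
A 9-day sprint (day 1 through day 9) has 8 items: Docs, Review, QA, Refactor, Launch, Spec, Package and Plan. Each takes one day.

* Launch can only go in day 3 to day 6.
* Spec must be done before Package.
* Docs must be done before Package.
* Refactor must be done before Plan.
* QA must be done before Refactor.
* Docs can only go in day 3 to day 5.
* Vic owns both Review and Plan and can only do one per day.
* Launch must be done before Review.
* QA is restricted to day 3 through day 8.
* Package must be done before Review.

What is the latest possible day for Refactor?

Precedence pushes Refactor to at least day 4; downstream work caps Refactor at day 8.
Refactor at day 8 is achievable: Docs=day 3, Package=day 4, Spec=day 1, Refactor=day 8, Plan=day 9, Launch=day 3, QA=day 3, Review=day 5.

day 8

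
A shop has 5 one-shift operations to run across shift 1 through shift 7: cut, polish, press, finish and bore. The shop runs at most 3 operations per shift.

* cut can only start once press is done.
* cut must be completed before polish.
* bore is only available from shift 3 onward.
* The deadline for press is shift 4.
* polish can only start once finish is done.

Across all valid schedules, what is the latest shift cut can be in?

shift 6

Precedence pushes cut to at least shift 2; downstream work caps cut at shift 6.
cut at shift 6 is achievable: cut -> shift 6, bore -> shift 3, press -> shift 1, polish -> shift 7, finish -> shift 1.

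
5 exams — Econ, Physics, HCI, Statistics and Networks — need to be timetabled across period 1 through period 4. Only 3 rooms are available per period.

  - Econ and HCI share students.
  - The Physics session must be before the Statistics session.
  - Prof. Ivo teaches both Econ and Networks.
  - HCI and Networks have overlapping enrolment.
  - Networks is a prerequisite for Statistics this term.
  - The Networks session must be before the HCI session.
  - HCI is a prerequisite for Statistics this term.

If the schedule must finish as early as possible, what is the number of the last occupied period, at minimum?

The precedence chain requires at least 3 distinct periods.
With at most 3 per period and 5 exams, at least 2 periods are needed.
3 works (last occupied period: period 3): for example Econ=period 3, HCI=period 2, Physics=period 1, Networks=period 1, Statistics=period 3.

period 3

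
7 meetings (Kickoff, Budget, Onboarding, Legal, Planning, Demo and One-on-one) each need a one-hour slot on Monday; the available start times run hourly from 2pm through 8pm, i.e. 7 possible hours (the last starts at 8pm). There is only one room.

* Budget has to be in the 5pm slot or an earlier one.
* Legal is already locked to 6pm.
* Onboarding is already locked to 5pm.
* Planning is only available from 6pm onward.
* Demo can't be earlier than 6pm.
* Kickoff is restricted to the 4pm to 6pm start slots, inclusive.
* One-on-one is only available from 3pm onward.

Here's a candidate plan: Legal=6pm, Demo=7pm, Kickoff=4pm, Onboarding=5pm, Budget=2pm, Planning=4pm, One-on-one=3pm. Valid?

No — it violates: There is only one room

One-on-one is only available from 3pm onward — holds.
Demo can't be earlier than 6pm — holds.
Legal is already locked to 6pm — holds.
There is only one room — violated.
Planning is only available from 6pm onward — violated.
Kickoff is restricted to the 4pm to 6pm start slots, inclusive — holds.
Onboarding is already locked to 5pm — holds.
Budget has to be in the 5pm slot or an earlier one — holds.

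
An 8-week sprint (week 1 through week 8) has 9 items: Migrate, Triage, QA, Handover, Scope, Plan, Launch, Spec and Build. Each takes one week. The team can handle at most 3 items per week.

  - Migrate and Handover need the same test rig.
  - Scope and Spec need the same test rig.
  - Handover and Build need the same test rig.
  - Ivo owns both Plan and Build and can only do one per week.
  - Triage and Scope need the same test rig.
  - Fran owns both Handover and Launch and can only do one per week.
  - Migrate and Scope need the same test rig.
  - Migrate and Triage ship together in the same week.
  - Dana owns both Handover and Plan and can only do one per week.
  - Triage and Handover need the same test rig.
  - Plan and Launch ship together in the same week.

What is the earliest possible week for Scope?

week 1

Scope at week 1 is achievable: Plan in week 3; Launch in week 3; Migrate in week 2; Triage in week 2; Handover in week 1; Scope in week 1; Spec in week 2; Build in week 4; QA in week 1.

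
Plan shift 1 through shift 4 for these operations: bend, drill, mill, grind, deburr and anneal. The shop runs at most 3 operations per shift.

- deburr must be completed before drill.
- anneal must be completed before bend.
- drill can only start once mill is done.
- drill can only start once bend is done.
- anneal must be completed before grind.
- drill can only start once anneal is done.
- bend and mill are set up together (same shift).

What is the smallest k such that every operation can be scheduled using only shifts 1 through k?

3

The precedence chain requires at least 3 distinct shifts.
With at most 3 per shift and 6 operations, at least 2 shifts are needed.
3 works (last occupied shift: shift 3): for example mill=shift 2, deburr=shift 1, grind=shift 2, drill=shift 3, anneal=shift 1, bend=shift 2.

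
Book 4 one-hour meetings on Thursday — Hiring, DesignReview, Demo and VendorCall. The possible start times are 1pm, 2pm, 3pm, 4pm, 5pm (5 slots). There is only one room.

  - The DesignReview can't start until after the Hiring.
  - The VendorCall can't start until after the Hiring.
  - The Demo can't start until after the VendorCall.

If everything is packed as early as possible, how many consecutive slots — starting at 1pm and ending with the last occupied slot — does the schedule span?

The precedence chain requires at least 3 distinct slots.
With at most 1 per slot and 4 meetings, at least 4 slots are needed.
4 works (last occupied slot: 4pm): for example DesignReview in 3pm, VendorCall in 2pm, Demo in 4pm, Hiring in 1pm.

4 slots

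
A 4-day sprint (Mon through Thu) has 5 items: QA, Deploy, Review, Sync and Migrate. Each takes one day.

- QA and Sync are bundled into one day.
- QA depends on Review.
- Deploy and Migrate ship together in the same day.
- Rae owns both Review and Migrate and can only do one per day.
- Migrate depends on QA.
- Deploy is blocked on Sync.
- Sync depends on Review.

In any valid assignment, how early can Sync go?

Tue

Precedence pushes Sync to at least Tue; downstream work caps Sync at Wed.
Sync at Tue is achievable: Migrate=Wed; Review=Mon; QA=Tue; Deploy=Wed; Sync=Tue.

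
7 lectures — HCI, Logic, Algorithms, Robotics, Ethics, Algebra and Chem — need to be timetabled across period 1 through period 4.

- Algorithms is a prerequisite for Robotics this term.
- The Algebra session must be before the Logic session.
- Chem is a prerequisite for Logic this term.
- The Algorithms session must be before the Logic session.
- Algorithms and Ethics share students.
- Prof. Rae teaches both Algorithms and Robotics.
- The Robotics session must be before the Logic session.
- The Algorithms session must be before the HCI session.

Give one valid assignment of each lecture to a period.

Chem=period 1; Logic=period 3; Algorithms=period 1; HCI=period 2; Robotics=period 2; Ethics=period 2; Algebra=period 1

Checking: Algorithms(period 1) before HCI(period 2); Algorithms(period 1) before Logic(period 3); Chem(period 1) before Logic(period 3); Robotics(period 2) before Logic(period 3); Algorithms(period 1) before Robotics(period 2); Algebra(period 1) before Logic(period 3); Algorithms(period 1) != Robotics(period 2); Algorithms(period 1) != Ethics(period 2).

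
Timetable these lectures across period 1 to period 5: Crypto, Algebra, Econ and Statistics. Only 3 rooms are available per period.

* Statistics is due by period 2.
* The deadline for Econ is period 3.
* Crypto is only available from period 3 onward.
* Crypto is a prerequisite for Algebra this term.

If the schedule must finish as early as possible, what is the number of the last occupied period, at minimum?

The precedence chain requires at least 2 distinct periods.
With at most 3 per period and 4 lectures, at least 2 periods are needed.
Propagating the time windows through the other constraints, Algebra can't land before period 4, so the schedule must run through at least period 4.
4 works (last occupied period: period 4): for example Statistics -> period 1, Algebra -> period 4, Crypto -> period 3, Econ -> period 1.

4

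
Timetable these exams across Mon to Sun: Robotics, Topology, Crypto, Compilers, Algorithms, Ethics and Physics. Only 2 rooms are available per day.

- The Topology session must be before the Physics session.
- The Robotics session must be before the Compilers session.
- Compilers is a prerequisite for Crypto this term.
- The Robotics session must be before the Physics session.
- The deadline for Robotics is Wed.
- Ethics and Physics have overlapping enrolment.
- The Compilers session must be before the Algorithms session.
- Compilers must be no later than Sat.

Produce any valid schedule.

Physics -> Tue, Crypto -> Wed, Algorithms -> Wed, Topology -> Mon, Compilers -> Tue, Robotics -> Mon, Ethics -> Thu

Checking: Robotics(Mon) before Compilers(Tue); Robotics(Mon) before Physics(Tue); Compilers(Tue) before Crypto(Wed); Topology(Mon) before Physics(Tue); Compilers(Tue) before Algorithms(Wed); Ethics(Thu) != Physics(Tue); Robotics=Mon in [Mon,Wed]; Compilers=Tue in [Mon,Sat]; max 2 per day (cap 2).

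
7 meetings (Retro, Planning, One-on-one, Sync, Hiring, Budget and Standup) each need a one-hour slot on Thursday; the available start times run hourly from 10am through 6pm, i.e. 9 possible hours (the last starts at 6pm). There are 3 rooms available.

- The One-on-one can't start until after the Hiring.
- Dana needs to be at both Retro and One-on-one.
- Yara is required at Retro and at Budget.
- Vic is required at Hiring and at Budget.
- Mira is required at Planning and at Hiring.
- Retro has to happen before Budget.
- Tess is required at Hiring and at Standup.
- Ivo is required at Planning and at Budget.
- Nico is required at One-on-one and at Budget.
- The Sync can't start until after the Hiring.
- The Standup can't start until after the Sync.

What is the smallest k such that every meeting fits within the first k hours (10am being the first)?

3 hours

The precedence chain requires at least 3 distinct hours.
With at most 3 per hour and 7 meetings, at least 3 hours are needed.
3 works (last occupied hour: 12pm): for example Sync=11am; Hiring=10am; Standup=12pm; One-on-one=11am; Budget=12pm; Retro=10am; Planning=11am.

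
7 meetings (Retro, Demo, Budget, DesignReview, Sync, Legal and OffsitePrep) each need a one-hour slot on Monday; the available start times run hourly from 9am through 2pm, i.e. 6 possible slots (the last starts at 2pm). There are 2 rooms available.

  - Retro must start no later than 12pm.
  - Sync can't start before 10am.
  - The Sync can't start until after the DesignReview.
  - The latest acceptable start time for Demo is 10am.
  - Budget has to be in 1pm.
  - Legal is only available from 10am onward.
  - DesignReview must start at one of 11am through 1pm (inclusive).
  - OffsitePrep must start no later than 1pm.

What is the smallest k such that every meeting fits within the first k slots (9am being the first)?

The precedence chain requires at least 2 distinct slots.
With at most 2 per slot and 7 meetings, at least 4 slots are needed.
Budget can't be placed before 1pm — that is slot 5 counting from 9am — so the schedule must run through at least 5 slots.
5 works (last occupied slot: 1pm): for example Sync in 12pm, Legal in 10am, DesignReview in 11am, Budget in 1pm, Demo in 9am, OffsitePrep in 10am, Retro in 9am.

5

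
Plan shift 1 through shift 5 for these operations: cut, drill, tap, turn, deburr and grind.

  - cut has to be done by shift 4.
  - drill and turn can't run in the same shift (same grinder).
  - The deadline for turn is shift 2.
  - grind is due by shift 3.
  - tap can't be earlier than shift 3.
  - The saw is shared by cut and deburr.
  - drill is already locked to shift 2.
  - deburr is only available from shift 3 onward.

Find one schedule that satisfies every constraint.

tap -> shift 3; cut -> shift 1; deburr -> shift 3; turn -> shift 1; grind -> shift 1; drill -> shift 2

Checking: drill(shift 2) != turn(shift 1); cut(shift 1) != deburr(shift 3); cut=shift 1 in [shift 1,shift 4]; tap=shift 3 in [shift 3,shift 5]; turn=shift 1 in [shift 1,shift 2]; drill=shift 2 in [shift 2,shift 2]; deburr=shift 3 in [shift 3,shift 5]; grind=shift 1 in [shift 1,shift 3].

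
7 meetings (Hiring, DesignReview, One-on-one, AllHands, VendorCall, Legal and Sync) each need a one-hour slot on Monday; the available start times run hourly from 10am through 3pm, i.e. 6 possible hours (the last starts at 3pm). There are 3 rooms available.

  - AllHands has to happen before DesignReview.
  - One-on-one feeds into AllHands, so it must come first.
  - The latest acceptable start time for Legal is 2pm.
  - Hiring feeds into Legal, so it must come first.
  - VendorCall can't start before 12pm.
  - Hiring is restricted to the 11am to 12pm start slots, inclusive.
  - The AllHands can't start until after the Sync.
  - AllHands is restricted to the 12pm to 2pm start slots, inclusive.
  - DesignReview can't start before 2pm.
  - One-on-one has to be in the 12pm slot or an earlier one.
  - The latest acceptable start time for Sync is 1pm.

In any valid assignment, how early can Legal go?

Precedence pushes Legal to at least 12pm; Legal's own window allows nothing later than 2pm.
Legal at 12pm is achievable: Sync=10am, Legal=12pm, Hiring=11am, DesignReview=2pm, One-on-one=10am, VendorCall=12pm, AllHands=12pm.

12pm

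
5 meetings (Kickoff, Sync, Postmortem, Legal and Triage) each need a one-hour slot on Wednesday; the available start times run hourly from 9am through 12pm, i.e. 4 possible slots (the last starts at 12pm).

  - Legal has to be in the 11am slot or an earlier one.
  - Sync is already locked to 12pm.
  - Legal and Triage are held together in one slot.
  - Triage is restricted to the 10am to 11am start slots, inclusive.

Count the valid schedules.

Splitting on Kickoff: it can be 9am (8), 10am (8), 11am (8), 12pm (8). Listing each branch's schedules as (Sync, Postmortem, Legal, Triage):
Kickoff=9am: (12pm,9am,10am,10am) (12pm,9am,11am,11am) (12pm,10am,10am,10am) (12pm,10am,11am,11am) (12pm,11am,10am,10am) (12pm,11am,11am,11am) (12pm,12pm,10am,10am) (12pm,12pm,11am,11am) — 8.
Kickoff=10am: (12pm,9am,10am,10am) (12pm,9am,11am,11am) (12pm,10am,10am,10am) (12pm,10am,11am,11am) (12pm,11am,10am,10am) (12pm,11am,11am,11am) (12pm,12pm,10am,10am) (12pm,12pm,11am,11am) — 8.
Kickoff=11am: (12pm,9am,10am,10am) (12pm,9am,11am,11am) (12pm,10am,10am,10am) (12pm,10am,11am,11am) (12pm,11am,10am,10am) (12pm,11am,11am,11am) (12pm,12pm,10am,10am) (12pm,12pm,11am,11am) — 8.
Kickoff=12pm: (12pm,9am,10am,10am) (12pm,9am,11am,11am) (12pm,10am,10am,10am) (12pm,10am,11am,11am) (12pm,11am,10am,10am) (12pm,11am,11am,11am) (12pm,12pm,10am,10am) (12pm,12pm,11am,11am) — 8.
Summing: 8 + 8 + 8 + 8 = 32.

32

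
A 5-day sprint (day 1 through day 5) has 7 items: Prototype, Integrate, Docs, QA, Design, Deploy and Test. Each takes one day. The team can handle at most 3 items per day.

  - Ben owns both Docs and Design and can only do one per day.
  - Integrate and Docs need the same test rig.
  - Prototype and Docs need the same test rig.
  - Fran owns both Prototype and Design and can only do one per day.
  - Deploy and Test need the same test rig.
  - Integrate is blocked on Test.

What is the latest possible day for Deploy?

day 5

Deploy at day 5 is achievable: Test=day 1; Deploy=day 5; QA=day 1; Design=day 2; Integrate=day 2; Prototype=day 1; Docs=day 3.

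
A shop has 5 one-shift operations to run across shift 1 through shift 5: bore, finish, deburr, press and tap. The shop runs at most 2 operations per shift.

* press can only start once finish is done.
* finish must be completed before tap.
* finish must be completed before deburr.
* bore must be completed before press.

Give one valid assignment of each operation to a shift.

press=shift 2; bore=shift 1; tap=shift 3; deburr=shift 2; finish=shift 1

Checking: finish(shift 1) before deburr(shift 2); bore(shift 1) before press(shift 2); finish(shift 1) before press(shift 2); finish(shift 1) before tap(shift 3); max 2 per shift (cap 2).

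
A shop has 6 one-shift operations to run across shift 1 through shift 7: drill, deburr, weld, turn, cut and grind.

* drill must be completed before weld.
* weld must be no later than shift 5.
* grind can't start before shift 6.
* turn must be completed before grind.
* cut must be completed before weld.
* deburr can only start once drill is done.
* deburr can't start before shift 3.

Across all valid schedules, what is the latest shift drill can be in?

Downstream work caps drill at shift 4.
drill at shift 4 is achievable: drill -> shift 4, turn -> shift 1, grind -> shift 6, cut -> shift 1, weld -> shift 5, deburr -> shift 5.

shift 4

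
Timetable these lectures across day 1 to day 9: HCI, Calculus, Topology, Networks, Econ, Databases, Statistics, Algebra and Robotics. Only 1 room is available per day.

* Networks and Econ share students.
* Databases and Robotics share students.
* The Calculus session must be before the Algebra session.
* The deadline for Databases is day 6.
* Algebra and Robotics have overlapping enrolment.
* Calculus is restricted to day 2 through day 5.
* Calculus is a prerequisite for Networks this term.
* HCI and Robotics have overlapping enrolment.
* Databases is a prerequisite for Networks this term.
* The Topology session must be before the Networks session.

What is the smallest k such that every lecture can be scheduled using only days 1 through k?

The precedence chain requires at least 2 distinct days.
With at most 1 per day and 9 lectures, at least 9 days are needed.
Propagating the time windows through the other constraints, Networks can't land before day 3, so the schedule must run through at least day 3.
9 works (last occupied day: day 9): for example Calculus=day 2; HCI=day 6; Robotics=day 9; Algebra=day 5; Statistics=day 8; Networks=day 4; Topology=day 3; Databases=day 1; Econ=day 7.

9 days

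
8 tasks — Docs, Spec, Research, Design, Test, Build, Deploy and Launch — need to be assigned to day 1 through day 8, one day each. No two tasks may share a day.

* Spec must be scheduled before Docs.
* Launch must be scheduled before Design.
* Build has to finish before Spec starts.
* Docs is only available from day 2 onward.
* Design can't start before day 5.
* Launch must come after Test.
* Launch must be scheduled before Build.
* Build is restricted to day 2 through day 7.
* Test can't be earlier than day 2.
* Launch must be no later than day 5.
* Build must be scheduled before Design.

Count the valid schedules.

Splitting on Docs: it can be day 6 (4), day 7 (14), day 8 (24). Listing each branch's schedules as (Spec, Research, Design, Test, Build, Deploy, Launch) by day number:
Docs=day 6: (5,1,7,2,4,8,3) (5,1,8,2,4,7,3) (5,7,8,2,4,1,3) (5,8,7,2,4,1,3) — 4.
Docs=day 7: (5,1,6,2,4,8,3) (5,1,8,2,4,6,3) (5,6,8,2,4,1,3) (5,8,6,2,4,1,3) (6,1,5,2,4,8,3) (6,1,8,2,4,5,3) (6,1,8,2,5,3,4) (6,1,8,2,5,4,3) (6,1,8,3,5,2,4) (6,2,8,3,5,1,4) (6,3,8,2,5,1,4) (6,4,8,2,5,1,3) (6,5,8,2,4,1,3) (6,8,5,2,4,1,3) — 14.
Docs=day 8: (5,1,6,2,4,7,3) (5,1,7,2,4,6,3) (5,6,7,2,4,1,3) (5,7,6,2,4,1,3) (6,1,5,2,4,7,3) (6,1,7,2,4,5,3) (6,1,7,2,5,3,4) (6,1,7,2,5,4,3) (6,1,7,3,5,2,4) (6,2,7,3,5,1,4) (6,3,7,2,5,1,4) (6,4,7,2,5,1,3) (6,5,7,2,4,1,3) (6,7,5,2,4,1,3) (7,1,5,2,4,6,3) (7,1,6,2,4,5,3) (7,1,6,2,5,3,4) (7,1,6,2,5,4,3) (7,1,6,3,5,2,4) (7,2,6,3,5,1,4) (7,3,6,2,5,1,4) (7,4,6,2,5,1,3) (7,5,6,2,4,1,3) (7,6,5,2,4,1,3) — 24.
Summing: 4 + 14 + 24 = 42.

42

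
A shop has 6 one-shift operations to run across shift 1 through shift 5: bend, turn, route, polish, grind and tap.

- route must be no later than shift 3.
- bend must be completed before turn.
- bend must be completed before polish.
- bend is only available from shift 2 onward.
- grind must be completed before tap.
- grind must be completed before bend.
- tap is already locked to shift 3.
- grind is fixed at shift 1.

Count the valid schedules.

42

Splitting on bend: it can be shift 2 (27), shift 3 (12), shift 4 (3). Listing each branch's schedules as (turn, route, polish, grind, tap) by shift number:
bend=shift 2: (3,1,3,1,3) (3,1,4,1,3) (3,1,5,1,3) (3,2,3,1,3) (3,2,4,1,3) (3,2,5,1,3) (3,3,3,1,3) (3,3,4,1,3) (3,3,5,1,3) (4,1,3,1,3) (4,1,4,1,3) (4,1,5,1,3) (4,2,3,1,3) (4,2,4,1,3) (4,2,5,1,3) (4,3,3,1,3) (4,3,4,1,3) (4,3,5,1,3) (5,1,3,1,3) (5,1,4,1,3) (5,1,5,1,3) (5,2,3,1,3) (5,2,4,1,3) (5,2,5,1,3) (5,3,3,1,3) (5,3,4,1,3) (5,3,5,1,3) — 27.
bend=shift 3: (4,1,4,1,3) (4,1,5,1,3) (4,2,4,1,3) (4,2,5,1,3) (4,3,4,1,3) (4,3,5,1,3) (5,1,4,1,3) (5,1,5,1,3) (5,2,4,1,3) (5,2,5,1,3) (5,3,4,1,3) (5,3,5,1,3) — 12.
bend=shift 4: (5,1,5,1,3) (5,2,5,1,3) (5,3,5,1,3) — 3.
Summing: 27 + 12 + 3 = 42.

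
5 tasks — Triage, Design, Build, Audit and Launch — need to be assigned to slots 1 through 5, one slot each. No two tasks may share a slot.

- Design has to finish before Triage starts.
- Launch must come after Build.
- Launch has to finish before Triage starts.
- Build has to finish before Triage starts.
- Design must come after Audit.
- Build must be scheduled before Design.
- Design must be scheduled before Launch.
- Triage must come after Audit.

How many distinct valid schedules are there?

2

Enumerating: Triage in 5, Launch in 4, Build in 1, Audit in 2, Design in 3 | Design in 3; Launch in 4; Audit in 1; Build in 2; Triage in 5.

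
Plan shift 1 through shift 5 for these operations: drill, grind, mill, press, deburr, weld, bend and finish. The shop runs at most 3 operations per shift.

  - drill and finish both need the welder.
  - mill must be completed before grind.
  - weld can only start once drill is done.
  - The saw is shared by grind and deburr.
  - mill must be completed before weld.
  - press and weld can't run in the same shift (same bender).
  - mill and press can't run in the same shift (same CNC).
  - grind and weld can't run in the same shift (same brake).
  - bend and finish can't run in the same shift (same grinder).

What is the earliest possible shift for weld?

Precedence pushes weld to at least shift 2.
weld at shift 2 is achievable: drill=shift 1, bend=shift 2, deburr=shift 1, grind=shift 3, finish=shift 3, mill=shift 1, weld=shift 2, press=shift 3.

shift 2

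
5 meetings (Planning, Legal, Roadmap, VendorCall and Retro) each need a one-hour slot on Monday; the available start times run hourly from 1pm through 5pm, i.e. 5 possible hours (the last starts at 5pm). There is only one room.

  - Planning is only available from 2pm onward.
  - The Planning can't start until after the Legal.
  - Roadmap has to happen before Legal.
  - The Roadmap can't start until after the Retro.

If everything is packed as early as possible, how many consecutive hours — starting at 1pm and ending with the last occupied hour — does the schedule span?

5 hours

The precedence chain requires at least 4 distinct hours.
With at most 1 per hour and 5 meetings, at least 5 hours are needed.
5 works (last occupied hour: 5pm): for example Legal -> 3pm; Retro -> 1pm; VendorCall -> 5pm; Planning -> 4pm; Roadmap -> 2pm.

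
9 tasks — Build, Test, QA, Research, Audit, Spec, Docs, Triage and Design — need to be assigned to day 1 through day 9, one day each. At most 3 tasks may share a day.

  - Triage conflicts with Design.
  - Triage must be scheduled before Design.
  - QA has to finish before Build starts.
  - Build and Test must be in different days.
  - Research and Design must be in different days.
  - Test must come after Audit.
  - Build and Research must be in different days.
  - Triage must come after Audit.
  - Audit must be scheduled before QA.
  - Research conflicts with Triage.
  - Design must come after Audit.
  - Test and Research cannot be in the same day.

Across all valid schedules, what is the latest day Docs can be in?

Docs at day 9 is achievable: Research -> day 1; Triage -> day 2; Audit -> day 1; QA -> day 2; Build -> day 3; Design -> day 3; Docs -> day 9; Test -> day 2; Spec -> day 1.

day 9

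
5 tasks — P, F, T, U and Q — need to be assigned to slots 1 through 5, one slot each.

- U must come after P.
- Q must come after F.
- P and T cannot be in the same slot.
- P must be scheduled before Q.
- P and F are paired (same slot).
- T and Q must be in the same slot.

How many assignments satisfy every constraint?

30

Splitting on P: it can be 1 (16), 2 (9), 3 (4), 4 (1). Listing each branch's schedules as (F, T, U, Q):
P=1: (1,2,2,2) (1,2,3,2) (1,2,4,2) (1,2,5,2) (1,3,2,3) (1,3,3,3) (1,3,4,3) (1,3,5,3) (1,4,2,4) (1,4,3,4) (1,4,4,4) (1,4,5,4) (1,5,2,5) (1,5,3,5) (1,5,4,5) (1,5,5,5) — 16.
P=2: (2,3,3,3) (2,3,4,3) (2,3,5,3) (2,4,3,4) (2,4,4,4) (2,4,5,4) (2,5,3,5) (2,5,4,5) (2,5,5,5) — 9.
P=3: (3,4,4,4) (3,4,5,4) (3,5,4,5) (3,5,5,5) — 4.
P=4: (4,5,5,5) — 1.
Summing: 16 + 9 + 4 + 1 = 30.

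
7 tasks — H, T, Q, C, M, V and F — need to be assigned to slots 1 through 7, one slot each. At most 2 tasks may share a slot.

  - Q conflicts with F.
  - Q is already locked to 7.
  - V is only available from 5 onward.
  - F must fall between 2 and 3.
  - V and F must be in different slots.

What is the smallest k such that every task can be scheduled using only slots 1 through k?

With at most 2 per slot and 7 tasks, at least 4 slots are needed.
Q can't be placed before 7, so the schedule must run through at least slot 7.
7 works (last occupied slot: 7): for example F in 2; H in 1; V in 5; T in 1; C in 2; Q in 7; M in 3.

7 slots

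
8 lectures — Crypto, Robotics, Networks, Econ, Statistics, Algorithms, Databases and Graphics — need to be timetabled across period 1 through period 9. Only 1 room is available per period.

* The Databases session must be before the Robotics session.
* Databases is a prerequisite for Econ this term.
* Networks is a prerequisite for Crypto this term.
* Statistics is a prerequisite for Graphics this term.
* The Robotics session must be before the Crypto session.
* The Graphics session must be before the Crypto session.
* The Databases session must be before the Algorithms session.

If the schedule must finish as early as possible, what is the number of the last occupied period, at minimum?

The precedence chain requires at least 3 distinct periods.
With at most 1 per period and 8 lectures, at least 8 periods are needed.
8 works (last occupied period: period 8): for example Networks in period 5, Algorithms in period 8, Econ in period 7, Crypto in period 6, Statistics in period 3, Robotics in period 2, Databases in period 1, Graphics in period 4.

8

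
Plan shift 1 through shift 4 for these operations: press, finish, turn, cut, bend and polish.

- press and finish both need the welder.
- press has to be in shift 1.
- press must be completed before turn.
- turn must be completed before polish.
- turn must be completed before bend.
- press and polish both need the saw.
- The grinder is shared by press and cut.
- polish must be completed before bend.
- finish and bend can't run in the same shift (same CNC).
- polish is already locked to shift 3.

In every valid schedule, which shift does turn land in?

shift 2

press is fixed at shift 1 and must come before turn, so turn is at least shift 2.
polish is fixed at shift 3 and must come after turn, so turn is at most shift 2.
So turn must be shift 2.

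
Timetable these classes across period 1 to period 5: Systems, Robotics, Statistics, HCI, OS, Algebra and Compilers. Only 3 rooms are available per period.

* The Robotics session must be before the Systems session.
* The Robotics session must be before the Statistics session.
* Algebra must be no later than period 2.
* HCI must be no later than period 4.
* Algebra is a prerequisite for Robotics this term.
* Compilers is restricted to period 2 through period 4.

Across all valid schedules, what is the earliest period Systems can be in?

period 3

Precedence pushes Systems to at least period 3.
Systems at period 3 is achievable: Robotics=period 2, Compilers=period 2, OS=period 1, Statistics=period 3, HCI=period 1, Systems=period 3, Algebra=period 1.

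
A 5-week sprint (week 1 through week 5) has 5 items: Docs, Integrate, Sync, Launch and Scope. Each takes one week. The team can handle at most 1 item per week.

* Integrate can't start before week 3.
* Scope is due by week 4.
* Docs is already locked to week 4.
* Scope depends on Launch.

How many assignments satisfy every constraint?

Enumerating: Scope -> week 2, Integrate -> week 3, Docs -> week 4, Sync -> week 5, Launch -> week 1 | Docs -> week 4, Sync -> week 3, Scope -> week 2, Integrate -> week 5, Launch -> week 1 | Sync in week 2; Integrate in week 5; Docs in week 4; Launch in week 1; Scope in week 3 | Docs=week 4; Launch=week 2; Sync=week 1; Integrate=week 5; Scope=week 3.

4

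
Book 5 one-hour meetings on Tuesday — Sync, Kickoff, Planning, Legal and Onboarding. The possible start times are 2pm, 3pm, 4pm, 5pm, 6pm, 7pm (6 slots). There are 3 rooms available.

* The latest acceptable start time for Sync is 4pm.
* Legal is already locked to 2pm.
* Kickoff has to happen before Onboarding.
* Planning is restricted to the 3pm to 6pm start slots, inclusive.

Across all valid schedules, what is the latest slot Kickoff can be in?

Downstream work caps Kickoff at 6pm.
Kickoff at 6pm is achievable: Sync in 2pm; Kickoff in 6pm; Legal in 2pm; Onboarding in 7pm; Planning in 3pm.

6pm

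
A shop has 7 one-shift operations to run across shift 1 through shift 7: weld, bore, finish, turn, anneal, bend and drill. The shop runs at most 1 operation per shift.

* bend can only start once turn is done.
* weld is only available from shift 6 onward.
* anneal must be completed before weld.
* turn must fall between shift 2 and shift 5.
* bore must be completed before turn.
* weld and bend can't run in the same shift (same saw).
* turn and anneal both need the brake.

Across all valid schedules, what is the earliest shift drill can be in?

drill at shift 1 is achievable: finish in shift 7, anneal in shift 4, drill in shift 1, weld in shift 6, bend in shift 5, bore in shift 2, turn in shift 3.

shift 1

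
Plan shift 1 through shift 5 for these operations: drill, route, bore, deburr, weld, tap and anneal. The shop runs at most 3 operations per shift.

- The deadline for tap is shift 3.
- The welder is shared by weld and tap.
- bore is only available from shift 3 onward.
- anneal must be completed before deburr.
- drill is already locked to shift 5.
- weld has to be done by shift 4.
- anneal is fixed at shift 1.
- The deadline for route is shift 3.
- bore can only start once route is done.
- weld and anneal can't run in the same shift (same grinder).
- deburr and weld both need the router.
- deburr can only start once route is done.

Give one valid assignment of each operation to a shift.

deburr in shift 3, drill in shift 5, anneal in shift 1, bore in shift 3, tap in shift 1, route in shift 1, weld in shift 2

Checking: route(shift 1) before deburr(shift 3); route(shift 1) before bore(shift 3); anneal(shift 1) before deburr(shift 3); deburr(shift 3) != weld(shift 2); weld(shift 2) != tap(shift 1); weld(shift 2) != anneal(shift 1); route=shift 1 in [shift 1,shift 3]; anneal=shift 1 in [shift 1,shift 1]; drill=shift 5 in [shift 5,shift 5]; weld=shift 2 in [shift 1,shift 4]; bore=shift 3 in [shift 3,shift 5]; tap=shift 1 in [shift 1,shift 3]; max 3 per shift (cap 3).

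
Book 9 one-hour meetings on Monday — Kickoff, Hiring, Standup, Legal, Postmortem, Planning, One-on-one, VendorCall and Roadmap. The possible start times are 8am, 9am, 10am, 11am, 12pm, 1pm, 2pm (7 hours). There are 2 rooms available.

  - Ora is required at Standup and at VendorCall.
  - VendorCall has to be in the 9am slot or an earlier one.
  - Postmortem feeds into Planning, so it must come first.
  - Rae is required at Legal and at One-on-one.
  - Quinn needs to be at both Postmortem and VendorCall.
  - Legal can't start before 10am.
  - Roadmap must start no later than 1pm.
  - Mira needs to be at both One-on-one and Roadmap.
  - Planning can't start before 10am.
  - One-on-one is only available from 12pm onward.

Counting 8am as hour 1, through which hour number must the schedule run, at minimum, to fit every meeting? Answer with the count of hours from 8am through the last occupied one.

The precedence chain requires at least 2 distinct hours.
With at most 2 per hour and 9 meetings, at least 5 hours are needed.
One-on-one can't be placed before 12pm — that is hour 5 counting from 8am — so the schedule must run through at least 5 hours.
5 works (last occupied hour: 12pm): for example One-on-one in 12pm, Standup in 11am, Planning in 10am, Postmortem in 9am, Roadmap in 11am, Legal in 10am, VendorCall in 8am, Kickoff in 8am, Hiring in 9am.

5 hours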